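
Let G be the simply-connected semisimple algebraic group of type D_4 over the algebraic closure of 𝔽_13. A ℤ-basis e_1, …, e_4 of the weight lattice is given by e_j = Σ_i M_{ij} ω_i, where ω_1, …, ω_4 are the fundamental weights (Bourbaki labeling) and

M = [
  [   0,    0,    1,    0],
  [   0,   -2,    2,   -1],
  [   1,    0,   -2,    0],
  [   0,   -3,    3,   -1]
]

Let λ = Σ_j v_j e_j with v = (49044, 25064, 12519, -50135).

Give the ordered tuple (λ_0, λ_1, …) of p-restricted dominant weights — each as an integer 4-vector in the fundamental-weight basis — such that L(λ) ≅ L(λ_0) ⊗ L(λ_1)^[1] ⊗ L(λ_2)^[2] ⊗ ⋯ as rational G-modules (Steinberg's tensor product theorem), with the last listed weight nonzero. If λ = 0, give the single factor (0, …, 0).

((0, 7, 8, 7), (1, 2, 0, 12), (9, 5, 12, 8), (5, 11, 10, 5))

Converting to the ω-basis (c_i = row i of M dotted with v = (49044, 25064, 12519, -50135)):
  c_1 = 0*49044 + 0*25064 + 1*12519 + 0*-50135 = 12519
  c_2 = 0*49044 + -2*25064 + 2*12519 + -1*-50135 = 25045
  c_3 = 1*49044 + 0*25064 + -2*12519 + 0*-50135 = 24006
  c_4 = 0*49044 + -3*25064 + 3*12519 + -1*-50135 = 12500
p = 13; digits c_i = Σ_j d_{ij}·13^j, 0 ≤ d_{ij} < 13:
  c_1 = 12519 = 0·13^0 + 1·13^1 + 9·13^2 + 5·13^3
  c_2 = 25045 = 7·13^0 + 2·13^1 + 5·13^2 + 11·13^3
  c_3 = 24006 = 8·13^0 + 0·13^1 + 12·13^2 + 10·13^3
  c_4 = 12500 = 7·13^0 + 12·13^1 + 8·13^2 + 5·13^3
p-restricted factor λ_0 = (0, 7, 8, 7)
p-restricted factor λ_1 = (1, 2, 0, 12)
p-restricted factor λ_2 = (9, 5, 12, 8)
p-restricted factor λ_3 = (5, 11, 10, 5)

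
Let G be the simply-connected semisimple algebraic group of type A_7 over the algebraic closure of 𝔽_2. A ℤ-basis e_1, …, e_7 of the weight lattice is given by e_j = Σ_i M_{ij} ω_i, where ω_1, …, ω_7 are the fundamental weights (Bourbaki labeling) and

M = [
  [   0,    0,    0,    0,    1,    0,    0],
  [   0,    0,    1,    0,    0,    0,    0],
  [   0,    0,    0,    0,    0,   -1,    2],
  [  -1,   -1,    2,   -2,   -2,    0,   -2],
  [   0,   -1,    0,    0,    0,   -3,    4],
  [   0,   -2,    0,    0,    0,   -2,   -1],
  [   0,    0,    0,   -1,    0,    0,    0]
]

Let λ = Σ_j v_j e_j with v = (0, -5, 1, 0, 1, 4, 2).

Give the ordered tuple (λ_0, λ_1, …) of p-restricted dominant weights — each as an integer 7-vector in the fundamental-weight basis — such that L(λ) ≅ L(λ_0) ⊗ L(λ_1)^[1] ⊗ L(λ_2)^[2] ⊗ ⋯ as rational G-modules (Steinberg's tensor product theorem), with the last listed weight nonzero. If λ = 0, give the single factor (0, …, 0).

((1, 1, 0, 1, 1, 0, 0),)

Change of basis e → ω: c = M·v where v = (0, -5, 1, 0, 1, 4, 2):
  c_1 = 0*0 + 0*-5 + 0*1 + 0*0 + 1*1 + 0*4 + 0*2 = 1
  c_2 = 0*0 + 0*-5 + 1*1 + 0*0 + 0*1 + 0*4 + 0*2 = 1
  c_3 = 0*0 + 0*-5 + 0*1 + 0*0 + 0*1 + -1*4 + 2*2 = 0
  c_4 = -1*0 + -1*-5 + 2*1 + -2*0 + -2*1 + 0*4 + -2*2 = 1
  c_5 = 0*0 + -1*-5 + 0*1 + 0*0 + 0*1 + -3*4 + 4*2 = 1
  c_6 = 0*0 + -2*-5 + 0*1 + 0*0 + 0*1 + -2*4 + -1*2 = 0
  c_7 = 0*0 + 0*-5 + 0*1 + -1*0 + 0*1 + 0*4 + 0*2 = 0
Expand coordinatewise in base 2:
  c_1 = 1 = 1·2^0
  c_2 = 1 = 1·2^0
  c_3 = 0
  c_4 = 1 = 1·2^0
  c_5 = 1 = 1·2^0
  c_6 = 0
  c_7 = 0
Factor λ_0 = (1, 1, 0, 1, 1, 0, 0)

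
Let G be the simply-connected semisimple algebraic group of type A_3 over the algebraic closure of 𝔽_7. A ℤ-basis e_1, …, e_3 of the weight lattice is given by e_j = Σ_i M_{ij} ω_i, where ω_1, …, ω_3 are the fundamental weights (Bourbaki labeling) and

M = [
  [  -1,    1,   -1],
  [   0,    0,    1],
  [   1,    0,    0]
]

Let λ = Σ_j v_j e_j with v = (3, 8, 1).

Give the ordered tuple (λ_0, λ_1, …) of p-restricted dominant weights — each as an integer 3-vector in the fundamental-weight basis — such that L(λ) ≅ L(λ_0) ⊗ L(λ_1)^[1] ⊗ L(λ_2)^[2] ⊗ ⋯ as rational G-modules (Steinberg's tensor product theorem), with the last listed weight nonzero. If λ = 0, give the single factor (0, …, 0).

Compute c_i = Σ_j M_{ij} v_j with v = (3, 8, 1):
  c_1 = -1*3 + 1*8 + -1*1 = 4
  c_2 = 0*3 + 0*8 + 1*1 = 1
  c_3 = 1*3 + 0*8 + 0*1 = 3
Writing each c_i in base p = 7:
  c_1 = 4 = 4·7^0
  c_2 = 1 = 1·7^0
  c_3 = 3 = 3·7^0
p-restricted factor λ_0 = (4, 1, 3)

((4, 1, 3),)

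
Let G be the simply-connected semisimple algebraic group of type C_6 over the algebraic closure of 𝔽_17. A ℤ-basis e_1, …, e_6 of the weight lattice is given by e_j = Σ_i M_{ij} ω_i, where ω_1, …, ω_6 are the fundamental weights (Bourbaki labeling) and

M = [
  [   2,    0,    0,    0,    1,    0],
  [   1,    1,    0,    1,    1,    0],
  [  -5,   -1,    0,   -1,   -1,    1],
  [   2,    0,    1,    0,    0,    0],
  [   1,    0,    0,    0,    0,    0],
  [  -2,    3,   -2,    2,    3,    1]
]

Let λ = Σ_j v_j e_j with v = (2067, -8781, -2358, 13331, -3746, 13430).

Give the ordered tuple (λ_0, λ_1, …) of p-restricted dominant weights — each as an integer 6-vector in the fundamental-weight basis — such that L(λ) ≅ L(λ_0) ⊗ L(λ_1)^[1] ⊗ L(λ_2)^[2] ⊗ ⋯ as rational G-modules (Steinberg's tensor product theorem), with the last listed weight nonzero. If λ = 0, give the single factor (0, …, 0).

((14, 15, 13, 8, 10, 16), (5, 15, 15, 2, 2, 11), (1, 9, 7, 6, 7, 10))

Converting to the ω-basis (c_i = row i of M dotted with v = (2067, -8781, -2358, 13331, -3746, 13430)):
  c_1 = 2*2067 + 0*-8781 + 0*-2358 + 0*13331 + 1*-3746 + 0*13430 = 388
  c_2 = 1*2067 + 1*-8781 + 0*-2358 + 1*13331 + 1*-3746 + 0*13430 = 2871
  c_3 = -5*2067 + -1*-8781 + 0*-2358 + -1*13331 + -1*-3746 + 1*13430 = 2291
  c_4 = 2*2067 + 0*-8781 + 1*-2358 + 0*13331 + 0*-3746 + 0*13430 = 1776
  c_5 = 1*2067 + 0*-8781 + 0*-2358 + 0*13331 + 0*-3746 + 0*13430 = 2067
  c_6 = -2*2067 + 3*-8781 + -2*-2358 + 2*13331 + 3*-3746 + 1*13430 = 3093
Base-17 expansion of each c_i:
  c_1 = 388 = 14·17^0 + 5·17^1 + 1·17^2
  c_2 = 2871 = 15·17^0 + 15·17^1 + 9·17^2
  c_3 = 2291 = 13·17^0 + 15·17^1 + 7·17^2
  c_4 = 1776 = 8·17^0 + 2·17^1 + 6·17^2
  c_5 = 2067 = 10·17^0 + 2·17^1 + 7·17^2
  c_6 = 3093 = 16·17^0 + 11·17^1 + 10·17^2
λ_0 = (14, 15, 13, 8, 10, 16)
λ_1 = (5, 15, 15, 2, 2, 11)
λ_2 = (1, 9, 7, 6, 7, 10)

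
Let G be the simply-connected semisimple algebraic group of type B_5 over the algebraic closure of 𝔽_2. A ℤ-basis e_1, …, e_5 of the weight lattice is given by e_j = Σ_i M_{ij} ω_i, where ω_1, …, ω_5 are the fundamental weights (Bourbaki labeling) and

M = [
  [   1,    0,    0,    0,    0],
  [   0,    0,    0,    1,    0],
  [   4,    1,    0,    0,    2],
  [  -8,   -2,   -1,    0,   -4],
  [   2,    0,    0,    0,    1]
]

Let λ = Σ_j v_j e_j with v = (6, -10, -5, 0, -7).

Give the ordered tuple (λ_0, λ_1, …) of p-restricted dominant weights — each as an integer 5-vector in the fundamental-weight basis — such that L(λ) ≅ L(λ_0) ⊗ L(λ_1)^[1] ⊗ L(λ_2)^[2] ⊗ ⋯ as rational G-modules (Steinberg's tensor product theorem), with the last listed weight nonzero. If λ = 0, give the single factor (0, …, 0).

Change of basis e → ω: c = M·v where v = (6, -10, -5, 0, -7):
  c_1 = (1)·(6) + (0)·(-10) + (0)·(-5) + (0)·(0) + (0)·(-7) = 6
  c_2 = (0)·(6) + (0)·(-10) + (0)·(-5) + (1)·(0) + (0)·(-7) = 0
  c_3 = (4)·(6) + (1)·(-10) + (0)·(-5) + (0)·(0) + (2)·(-7) = 0
  c_4 = (-8)·(6) + (-2)·(-10) + (-1)·(-5) + (0)·(0) + (-4)·(-7) = 5
  c_5 = (2)·(6) + (0)·(-10) + (0)·(-5) + (0)·(0) + (1)·(-7) = 5
Base-2 expansion of each c_i:
  c_1 = 6 = 0·2^0 + 1·2^1 + 1·2^2
  c_2 = 0
  c_3 = 0
  c_4 = 5 = 1·2^0 + 0·2^1 + 1·2^2
  c_5 = 5 = 1·2^0 + 0·2^1 + 1·2^2
Factor λ_0 = (0, 0, 0, 1, 1)
Factor λ_1 = (1, 0, 0, 0, 0)
Factor λ_2 = (1, 0, 0, 1, 1)

((0, 0, 0, 1, 1), (1, 0, 0, 0, 0), (1, 0, 0, 1, 1))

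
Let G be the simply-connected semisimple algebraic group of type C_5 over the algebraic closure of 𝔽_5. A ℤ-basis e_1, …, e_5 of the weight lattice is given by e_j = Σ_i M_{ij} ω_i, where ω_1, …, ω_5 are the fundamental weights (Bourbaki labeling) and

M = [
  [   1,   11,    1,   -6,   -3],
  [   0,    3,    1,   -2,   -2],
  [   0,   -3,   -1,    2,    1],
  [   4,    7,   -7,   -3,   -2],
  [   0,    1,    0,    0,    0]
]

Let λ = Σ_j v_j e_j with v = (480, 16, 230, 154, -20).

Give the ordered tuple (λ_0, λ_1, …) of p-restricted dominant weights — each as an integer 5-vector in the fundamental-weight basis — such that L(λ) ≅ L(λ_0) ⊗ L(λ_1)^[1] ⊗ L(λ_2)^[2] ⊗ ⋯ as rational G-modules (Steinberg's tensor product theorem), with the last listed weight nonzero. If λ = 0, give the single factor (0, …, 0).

((2, 0, 0, 0, 1), (4, 2, 2, 0, 3))

In the fundamental-weight basis, λ has coordinates c = M·v (v = (480, 16, 230, 154, -20)):
  c_1 = (1)·(480) + (11)·(16) + (1)·(230) + (-6)·(154) + (-3)·(-20) = 22
  c_2 = (0)·(480) + (3)·(16) + (1)·(230) + (-2)·(154) + (-2)·(-20) = 10
  c_3 = (0)·(480) + (-3)·(16) + (-1)·(230) + (2)·(154) + (1)·(-20) = 10
  c_4 = (4)·(480) + (7)·(16) + (-7)·(230) + (-3)·(154) + (-2)·(-20) = 0
  c_5 = (0)·(480) + (1)·(16) + (0)·(230) + (0)·(154) + (0)·(-20) = 16
Writing each c_i in base p = 5:
  c_1 = 22 = 2·5^0 + 4·5^1
  c_2 = 10 = 0·5^0 + 2·5^1
  c_3 = 10 = 0·5^0 + 2·5^1
  c_4 = 0
  c_5 = 16 = 1·5^0 + 3·5^1
Factor λ_0 = (2, 0, 0, 0, 1)
Factor λ_1 = (4, 2, 2, 0, 3)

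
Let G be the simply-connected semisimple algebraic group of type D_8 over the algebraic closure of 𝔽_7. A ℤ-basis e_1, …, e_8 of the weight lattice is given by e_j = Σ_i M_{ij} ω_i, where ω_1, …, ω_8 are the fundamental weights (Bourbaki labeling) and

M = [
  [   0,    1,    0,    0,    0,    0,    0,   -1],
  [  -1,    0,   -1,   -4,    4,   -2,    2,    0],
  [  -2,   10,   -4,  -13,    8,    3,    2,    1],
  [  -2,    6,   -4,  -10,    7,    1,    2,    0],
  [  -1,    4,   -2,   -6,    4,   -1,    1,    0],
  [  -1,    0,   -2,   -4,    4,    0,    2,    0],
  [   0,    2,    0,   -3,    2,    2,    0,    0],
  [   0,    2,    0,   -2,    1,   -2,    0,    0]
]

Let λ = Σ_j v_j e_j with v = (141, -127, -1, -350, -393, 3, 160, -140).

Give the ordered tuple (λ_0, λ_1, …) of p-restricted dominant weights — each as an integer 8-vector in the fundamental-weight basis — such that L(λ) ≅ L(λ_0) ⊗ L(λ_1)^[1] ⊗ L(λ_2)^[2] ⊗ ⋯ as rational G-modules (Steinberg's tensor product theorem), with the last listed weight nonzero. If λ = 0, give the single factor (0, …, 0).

ω-coordinates c = M·v, v = (141, -127, -1, -350, -393, 3, 160, -140):
  c_1 = (0)·(141) + (1)·(-127) + (0)·(-1) + (0)·(-350) + (0)·(-393) + (0)·(3) + (0)·(160) + (-1)·(-140) = 13
  c_2 = (-1)·(141) + (0)·(-127) + (-1)·(-1) + (-4)·(-350) + (4)·(-393) + (-2)·(3) + (2)·(160) + (0)·(-140) = 2
  c_3 = (-2)·(141) + (10)·(-127) + (-4)·(-1) + (-13)·(-350) + (8)·(-393) + (3)·(3) + (2)·(160) + (1)·(-140) = 47
  c_4 = (-2)·(141) + (6)·(-127) + (-4)·(-1) + (-10)·(-350) + (7)·(-393) + (1)·(3) + (2)·(160) + (0)·(-140) = 32
  c_5 = (-1)·(141) + (4)·(-127) + (-2)·(-1) + (-6)·(-350) + (4)·(-393) + (-1)·(3) + (1)·(160) + (0)·(-140) = 38
  c_6 = (-1)·(141) + (0)·(-127) + (-2)·(-1) + (-4)·(-350) + (4)·(-393) + (0)·(3) + (2)·(160) + (0)·(-140) = 9
  c_7 = (0)·(141) + (2)·(-127) + (0)·(-1) + (-3)·(-350) + (2)·(-393) + (2)·(3) + (0)·(160) + (0)·(-140) = 16
  c_8 = (0)·(141) + (2)·(-127) + (0)·(-1) + (-2)·(-350) + (1)·(-393) + (-2)·(3) + (0)·(160) + (0)·(-140) = 47
Writing each c_i in base p = 7:
  c_1 = 13 = 6·7^0 + 1·7^1
  c_2 = 2 = 2·7^0
  c_3 = 47 = 5·7^0 + 6·7^1
  c_4 = 32 = 4·7^0 + 4·7^1
  c_5 = 38 = 3·7^0 + 5·7^1
  c_6 = 9 = 2·7^0 + 1·7^1
  c_7 = 16 = 2·7^0 + 2·7^1
  c_8 = 47 = 5·7^0 + 6·7^1
λ_0 = (6, 2, 5, 4, 3, 2, 2, 5)
λ_1 = (1, 0, 6, 4, 5, 1, 2, 6)

((6, 2, 5, 4, 3, 2, 2, 5), (1, 0, 6, 4, 5, 1, 2, 6))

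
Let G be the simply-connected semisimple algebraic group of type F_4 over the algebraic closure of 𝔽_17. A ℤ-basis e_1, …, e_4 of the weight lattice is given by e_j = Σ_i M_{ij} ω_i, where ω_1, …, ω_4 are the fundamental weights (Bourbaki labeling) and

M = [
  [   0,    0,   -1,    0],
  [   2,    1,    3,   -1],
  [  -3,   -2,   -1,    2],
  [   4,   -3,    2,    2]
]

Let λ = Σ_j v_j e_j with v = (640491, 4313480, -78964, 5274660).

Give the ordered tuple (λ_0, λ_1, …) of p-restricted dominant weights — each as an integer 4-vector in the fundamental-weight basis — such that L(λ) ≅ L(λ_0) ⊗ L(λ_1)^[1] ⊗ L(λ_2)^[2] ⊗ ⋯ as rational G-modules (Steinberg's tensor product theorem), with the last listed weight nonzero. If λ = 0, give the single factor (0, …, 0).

In the fundamental-weight basis, λ has coordinates c = M·v (v = (640491, 4313480, -78964, 5274660)):
  c_1 = 0*640491 + 0*4313480 + -1*-78964 + 0*5274660 = 78964
  c_2 = 2*640491 + 1*4313480 + 3*-78964 + -1*5274660 = 82910
  c_3 = -3*640491 + -2*4313480 + -1*-78964 + 2*5274660 = 79851
  c_4 = 4*640491 + -3*4313480 + 2*-78964 + 2*5274660 = 12916
Writing each c_i in base p = 17:
  c_1 = 78964 = 16·17^0 + 3·17^1 + 1·17^2 + 16·17^3
  c_2 = 82910 = 1·17^0 + 15·17^1 + 14·17^2 + 16·17^3
  c_3 = 79851 = 2·17^0 + 5·17^1 + 4·17^2 + 16·17^3
  c_4 = 12916 = 13·17^0 + 11·17^1 + 10·17^2 + 2·17^3
Factor λ_0 = (16, 1, 2, 13)
Factor λ_1 = (3, 15, 5, 11)
Factor λ_2 = (1, 14, 4, 10)
Factor λ_3 = (16, 16, 16, 2)

((16, 1, 2, 13), (3, 15, 5, 11), (1, 14, 4, 10), (16, 16, 16, 2))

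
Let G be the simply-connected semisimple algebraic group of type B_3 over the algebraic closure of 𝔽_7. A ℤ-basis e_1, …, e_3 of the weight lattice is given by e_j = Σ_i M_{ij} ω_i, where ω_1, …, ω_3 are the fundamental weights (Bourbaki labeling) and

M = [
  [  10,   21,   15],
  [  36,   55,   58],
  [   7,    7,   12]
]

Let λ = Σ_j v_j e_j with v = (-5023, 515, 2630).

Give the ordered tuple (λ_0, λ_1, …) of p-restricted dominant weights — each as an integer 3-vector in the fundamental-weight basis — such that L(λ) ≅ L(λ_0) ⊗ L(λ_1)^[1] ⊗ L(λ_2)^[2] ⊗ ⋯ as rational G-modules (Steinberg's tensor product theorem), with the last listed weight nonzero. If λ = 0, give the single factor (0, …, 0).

Converting to the ω-basis (c_i = row i of M dotted with v = (-5023, 515, 2630)):
  c_1 = 10*-5023 + 21*515 + 15*2630 = 35
  c_2 = 36*-5023 + 55*515 + 58*2630 = 37
  c_3 = 7*-5023 + 7*515 + 12*2630 = 4
Base-7 expansion of each c_i:
  c_1 = 35 = 0·7^0 + 5·7^1
  c_2 = 37 = 2·7^0 + 5·7^1
  c_3 = 4 = 4·7^0
λ_0 = (0, 2, 4)
λ_1 = (5, 5, 0)

((0, 2, 4), (5, 5, 0))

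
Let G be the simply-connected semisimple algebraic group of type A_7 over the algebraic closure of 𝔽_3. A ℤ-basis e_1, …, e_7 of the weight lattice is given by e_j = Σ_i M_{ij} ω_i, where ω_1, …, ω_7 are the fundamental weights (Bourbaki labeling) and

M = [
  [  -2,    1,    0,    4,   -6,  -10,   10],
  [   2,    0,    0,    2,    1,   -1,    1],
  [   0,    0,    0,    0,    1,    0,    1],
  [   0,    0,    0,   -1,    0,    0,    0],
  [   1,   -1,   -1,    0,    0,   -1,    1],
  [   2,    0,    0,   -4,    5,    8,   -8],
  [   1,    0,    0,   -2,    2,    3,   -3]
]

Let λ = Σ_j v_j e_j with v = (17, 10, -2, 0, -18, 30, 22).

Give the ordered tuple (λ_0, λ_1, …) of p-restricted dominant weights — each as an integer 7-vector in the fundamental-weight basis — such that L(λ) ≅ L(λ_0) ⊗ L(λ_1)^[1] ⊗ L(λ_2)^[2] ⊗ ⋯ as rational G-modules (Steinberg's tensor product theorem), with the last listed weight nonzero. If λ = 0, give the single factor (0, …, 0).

((1, 2, 1, 0, 1, 2, 2), (1, 2, 1, 0, 0, 2, 1))

In the fundamental-weight basis, λ has coordinates c = M·v (v = (17, 10, -2, 0, -18, 30, 22)):
  c_1 = (-2)·(17) + 1·10 + (0)·(-2) + 4·0 + (-6)·(-18) + (-10)·(30) + 10·22 = 4
  c_2 = 2·17 + 0·10 + (0)·(-2) + 2·0 + (1)·(-18) + (-1)·(30) + 1·22 = 8
  c_3 = 0·17 + 0·10 + (0)·(-2) + 0·0 + (1)·(-18) + 0·30 + 1·22 = 4
  c_4 = 0·17 + 0·10 + (0)·(-2) + (-1)·(0) + (0)·(-18) + 0·30 + 0·22 = 0
  c_5 = 1·17 + (-1)·(10) + (-1)·(-2) + 0·0 + (0)·(-18) + (-1)·(30) + 1·22 = 1
  c_6 = 2·17 + 0·10 + (0)·(-2) + (-4)·(0) + (5)·(-18) + 8·30 + (-8)·(22) = 8
  c_7 = 1·17 + 0·10 + (0)·(-2) + (-2)·(0) + (2)·(-18) + 3·30 + (-3)·(22) = 5
Base-3 expansion of each c_i:
  c_1 = 4 = 1·3^0 + 1·3^1
  c_2 = 8 = 2·3^0 + 2·3^1
  c_3 = 4 = 1·3^0 + 1·3^1
  c_4 = 0
  c_5 = 1 = 1·3^0
  c_6 = 8 = 2·3^0 + 2·3^1
  c_7 = 5 = 2·3^0 + 1·3^1
p-restricted factor λ_0 = (1, 2, 1, 0, 1, 2, 2)
p-restricted factor λ_1 = (1, 2, 1, 0, 0, 2, 1)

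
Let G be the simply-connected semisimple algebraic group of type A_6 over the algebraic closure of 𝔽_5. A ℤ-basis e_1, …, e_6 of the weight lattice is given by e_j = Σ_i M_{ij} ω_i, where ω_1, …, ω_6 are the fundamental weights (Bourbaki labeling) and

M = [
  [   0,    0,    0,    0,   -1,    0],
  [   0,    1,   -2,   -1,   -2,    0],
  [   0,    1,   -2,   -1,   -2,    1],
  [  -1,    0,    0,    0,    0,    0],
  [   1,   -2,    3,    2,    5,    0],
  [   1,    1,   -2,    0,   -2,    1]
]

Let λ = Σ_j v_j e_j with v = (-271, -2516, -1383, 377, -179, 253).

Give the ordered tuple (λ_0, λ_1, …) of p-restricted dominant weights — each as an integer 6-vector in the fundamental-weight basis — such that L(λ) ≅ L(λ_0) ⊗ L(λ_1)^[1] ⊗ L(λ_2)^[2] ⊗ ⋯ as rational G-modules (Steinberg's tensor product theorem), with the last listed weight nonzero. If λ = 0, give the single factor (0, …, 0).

Compute c_i = Σ_j M_{ij} v_j with v = (-271, -2516, -1383, 377, -179, 253):
  c_1 = (0)·(-271) + (0)·(-2516) + (0)·(-1383) + (0)·(377) + (-1)·(-179) + (0)·(253) = 179
  c_2 = (0)·(-271) + (1)·(-2516) + (-2)·(-1383) + (-1)·(377) + (-2)·(-179) + (0)·(253) = 231
  c_3 = (0)·(-271) + (1)·(-2516) + (-2)·(-1383) + (-1)·(377) + (-2)·(-179) + (1)·(253) = 484
  c_4 = (-1)·(-271) + (0)·(-2516) + (0)·(-1383) + (0)·(377) + (0)·(-179) + (0)·(253) = 271
  c_5 = (1)·(-271) + (-2)·(-2516) + (3)·(-1383) + (2)·(377) + (5)·(-179) + (0)·(253) = 471
  c_6 = (1)·(-271) + (1)·(-2516) + (-2)·(-1383) + (0)·(377) + (-2)·(-179) + (1)·(253) = 590
Writing each c_i in base p = 5:
  c_1 = 179 = 4·5^0 + 0·5^1 + 2·5^2 + 1·5^3
  c_2 = 231 = 1·5^0 + 1·5^1 + 4·5^2 + 1·5^3
  c_3 = 484 = 4·5^0 + 1·5^1 + 4·5^2 + 3·5^3
  c_4 = 271 = 1·5^0 + 4·5^1 + 0·5^2 + 2·5^3
  c_5 = 471 = 1·5^0 + 4·5^1 + 3·5^2 + 3·5^3
  c_6 = 590 = 0·5^0 + 3·5^1 + 3·5^2 + 4·5^3
p-restricted factor λ_0 = (4, 1, 4, 1, 1, 0)
p-restricted factor λ_1 = (0, 1, 1, 4, 4, 3)
p-restricted factor λ_2 = (2, 4, 4, 0, 3, 3)
p-restricted factor λ_3 = (1, 1, 3, 2, 3, 4)

((4, 1, 4, 1, 1, 0), (0, 1, 1, 4, 4, 3), (2, 4, 4, 0, 3, 3), (1, 1, 3, 2, 3, 4))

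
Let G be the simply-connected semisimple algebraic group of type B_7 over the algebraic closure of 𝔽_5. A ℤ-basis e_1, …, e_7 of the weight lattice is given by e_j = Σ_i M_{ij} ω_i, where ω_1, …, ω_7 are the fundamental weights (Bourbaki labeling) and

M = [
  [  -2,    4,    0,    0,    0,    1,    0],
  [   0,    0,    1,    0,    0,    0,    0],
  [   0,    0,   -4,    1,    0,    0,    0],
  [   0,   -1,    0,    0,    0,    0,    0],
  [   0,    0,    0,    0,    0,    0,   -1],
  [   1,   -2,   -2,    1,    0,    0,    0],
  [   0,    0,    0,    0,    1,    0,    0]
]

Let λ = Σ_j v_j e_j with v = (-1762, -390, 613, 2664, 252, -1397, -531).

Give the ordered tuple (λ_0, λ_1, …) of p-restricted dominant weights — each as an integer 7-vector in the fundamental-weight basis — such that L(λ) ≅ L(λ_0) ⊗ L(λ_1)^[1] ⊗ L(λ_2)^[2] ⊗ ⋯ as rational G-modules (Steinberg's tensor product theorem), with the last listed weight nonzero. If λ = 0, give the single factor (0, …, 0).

((2, 3, 2, 0, 1, 1, 2), (3, 2, 2, 3, 1, 1, 0), (2, 4, 3, 0, 1, 3, 0), (4, 4, 1, 3, 4, 3, 2))

In the fundamental-weight basis, λ has coordinates c = M·v (v = (-1762, -390, 613, 2664, 252, -1397, -531)):
  c_1 = (-2)·(-1762) + (4)·(-390) + 0·613 + 0·2664 + 0·252 + (1)·(-1397) + (0)·(-531) = 567
  c_2 = (0)·(-1762) + (0)·(-390) + 1·613 + 0·2664 + 0·252 + (0)·(-1397) + (0)·(-531) = 613
  c_3 = (0)·(-1762) + (0)·(-390) + (-4)·(613) + 1·2664 + 0·252 + (0)·(-1397) + (0)·(-531) = 212
  c_4 = (0)·(-1762) + (-1)·(-390) + 0·613 + 0·2664 + 0·252 + (0)·(-1397) + (0)·(-531) = 390
  c_5 = (0)·(-1762) + (0)·(-390) + 0·613 + 0·2664 + 0·252 + (0)·(-1397) + (-1)·(-531) = 531
  c_6 = (1)·(-1762) + (-2)·(-390) + (-2)·(613) + 1·2664 + 0·252 + (0)·(-1397) + (0)·(-531) = 456
  c_7 = (0)·(-1762) + (0)·(-390) + 0·613 + 0·2664 + 1·252 + (0)·(-1397) + (0)·(-531) = 252
p = 5; digits c_i = Σ_j d_{ij}·5^j, 0 ≤ d_{ij} < 5:
  c_1 = 567 = 2·5^0 + 3·5^1 + 2·5^2 + 4·5^3
  c_2 = 613 = 3·5^0 + 2·5^1 + 4·5^2 + 4·5^3
  c_3 = 212 = 2·5^0 + 2·5^1 + 3·5^2 + 1·5^3
  c_4 = 390 = 0·5^0 + 3·5^1 + 0·5^2 + 3·5^3
  c_5 = 531 = 1·5^0 + 1·5^1 + 1·5^2 + 4·5^3
  c_6 = 456 = 1·5^0 + 1·5^1 + 3·5^2 + 3·5^3
  c_7 = 252 = 2·5^0 + 0·5^1 + 0·5^2 + 2·5^3
p-restricted factor λ_0 = (2, 3, 2, 0, 1, 1, 2)
p-restricted factor λ_1 = (3, 2, 2, 3, 1, 1, 0)
p-restricted factor λ_2 = (2, 4, 3, 0, 1, 3, 0)
p-restricted factor λ_3 = (4, 4, 1, 3, 4, 3, 2)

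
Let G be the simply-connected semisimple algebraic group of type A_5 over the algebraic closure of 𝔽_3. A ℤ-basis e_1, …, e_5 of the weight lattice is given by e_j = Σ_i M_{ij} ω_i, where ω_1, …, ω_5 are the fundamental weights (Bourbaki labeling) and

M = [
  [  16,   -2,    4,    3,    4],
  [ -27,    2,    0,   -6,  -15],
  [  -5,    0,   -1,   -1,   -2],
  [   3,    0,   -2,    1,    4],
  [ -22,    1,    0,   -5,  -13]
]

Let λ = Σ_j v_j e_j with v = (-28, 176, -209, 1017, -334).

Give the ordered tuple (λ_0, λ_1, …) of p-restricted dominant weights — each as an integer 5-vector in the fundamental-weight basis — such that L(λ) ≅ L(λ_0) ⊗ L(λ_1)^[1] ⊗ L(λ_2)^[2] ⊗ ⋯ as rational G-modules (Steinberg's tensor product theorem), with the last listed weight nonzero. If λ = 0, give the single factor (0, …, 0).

In the fundamental-weight basis, λ has coordinates c = M·v (v = (-28, 176, -209, 1017, -334)):
  c_1 = (16)·(-28) + (-2)·(176) + (4)·(-209) + 3·1017 + (4)·(-334) = 79
  c_2 = (-27)·(-28) + 2·176 + (0)·(-209) + (-6)·(1017) + (-15)·(-334) = 16
  c_3 = (-5)·(-28) + 0·176 + (-1)·(-209) + (-1)·(1017) + (-2)·(-334) = 0
  c_4 = (3)·(-28) + 0·176 + (-2)·(-209) + 1·1017 + (4)·(-334) = 15
  c_5 = (-22)·(-28) + 1·176 + (0)·(-209) + (-5)·(1017) + (-13)·(-334) = 49
Writing each c_i in base p = 3:
  c_1 = 79 = 1·3^0 + 2·3^1 + 2·3^2 + 2·3^3
  c_2 = 16 = 1·3^0 + 2·3^1 + 1·3^2
  c_3 = 0
  c_4 = 15 = 0·3^0 + 2·3^1 + 1·3^2
  c_5 = 49 = 1·3^0 + 1·3^1 + 2·3^2 + 1·3^3
λ_0 = (1, 1, 0, 0, 1)
λ_1 = (2, 2, 0, 2, 1)
λ_2 = (2, 1, 0, 1, 2)
λ_3 = (2, 0, 0, 0, 1)

((1, 1, 0, 0, 1), (2, 2, 0, 2, 1), (2, 1, 0, 1, 2), (2, 0, 0, 0, 1))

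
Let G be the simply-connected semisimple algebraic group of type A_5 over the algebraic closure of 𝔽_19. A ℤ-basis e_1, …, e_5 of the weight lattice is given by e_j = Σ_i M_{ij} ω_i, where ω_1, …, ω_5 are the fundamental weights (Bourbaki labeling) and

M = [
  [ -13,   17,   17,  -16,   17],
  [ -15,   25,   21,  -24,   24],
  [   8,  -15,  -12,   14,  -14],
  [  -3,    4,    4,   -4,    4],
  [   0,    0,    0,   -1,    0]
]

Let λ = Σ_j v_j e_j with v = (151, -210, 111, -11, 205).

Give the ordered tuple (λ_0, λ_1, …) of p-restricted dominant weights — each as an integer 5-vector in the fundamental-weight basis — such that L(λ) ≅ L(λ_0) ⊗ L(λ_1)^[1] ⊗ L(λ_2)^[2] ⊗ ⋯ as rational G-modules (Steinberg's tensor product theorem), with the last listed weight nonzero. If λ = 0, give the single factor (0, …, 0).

((15, 0, 2, 15, 11),)

In the fundamental-weight basis, λ has coordinates c = M·v (v = (151, -210, 111, -11, 205)):
  c_1 = (-13)·(151) + (17)·(-210) + 17·111 + (-16)·(-11) + 17·205 = 15
  c_2 = (-15)·(151) + (25)·(-210) + 21·111 + (-24)·(-11) + 24·205 = 0
  c_3 = 8·151 + (-15)·(-210) + (-12)·(111) + (14)·(-11) + (-14)·(205) = 2
  c_4 = (-3)·(151) + (4)·(-210) + 4·111 + (-4)·(-11) + 4·205 = 15
  c_5 = 0·151 + (0)·(-210) + 0·111 + (-1)·(-11) + 0·205 = 11
Base-19 expansion of each c_i:
  c_1 = 15 = 15·19^0
  c_2 = 0
  c_3 = 2 = 2·19^0
  c_4 = 15 = 15·19^0
  c_5 = 11 = 11·19^0
Factor λ_0 = (15, 0, 2, 15, 11)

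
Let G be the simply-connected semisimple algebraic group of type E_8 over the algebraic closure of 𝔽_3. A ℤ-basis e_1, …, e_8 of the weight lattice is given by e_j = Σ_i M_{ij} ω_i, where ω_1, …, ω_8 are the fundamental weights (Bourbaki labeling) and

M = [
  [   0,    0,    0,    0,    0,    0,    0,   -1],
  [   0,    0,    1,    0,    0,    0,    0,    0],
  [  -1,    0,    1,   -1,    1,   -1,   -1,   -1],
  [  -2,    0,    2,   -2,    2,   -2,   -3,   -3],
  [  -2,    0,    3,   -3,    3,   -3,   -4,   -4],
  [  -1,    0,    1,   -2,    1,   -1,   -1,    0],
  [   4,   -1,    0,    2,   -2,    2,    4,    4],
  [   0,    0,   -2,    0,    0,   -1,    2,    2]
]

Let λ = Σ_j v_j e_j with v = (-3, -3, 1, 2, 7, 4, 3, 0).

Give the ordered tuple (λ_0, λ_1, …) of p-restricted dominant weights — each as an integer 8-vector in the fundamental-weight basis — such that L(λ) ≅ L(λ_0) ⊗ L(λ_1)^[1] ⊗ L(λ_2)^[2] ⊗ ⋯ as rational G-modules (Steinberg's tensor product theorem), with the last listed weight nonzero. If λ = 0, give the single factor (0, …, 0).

((0, 1, 2, 1, 0, 0, 1, 0),)

Compute c_i = Σ_j M_{ij} v_j with v = (-3, -3, 1, 2, 7, 4, 3, 0):
  c_1 = 0*-3 + 0*-3 + 0*1 + 0*2 + 0*7 + 0*4 + 0*3 + -1*0 = 0
  c_2 = 0*-3 + 0*-3 + 1*1 + 0*2 + 0*7 + 0*4 + 0*3 + 0*0 = 1
  c_3 = -1*-3 + 0*-3 + 1*1 + -1*2 + 1*7 + -1*4 + -1*3 + -1*0 = 2
  c_4 = -2*-3 + 0*-3 + 2*1 + -2*2 + 2*7 + -2*4 + -3*3 + -3*0 = 1
  c_5 = -2*-3 + 0*-3 + 3*1 + -3*2 + 3*7 + -3*4 + -4*3 + -4*0 = 0
  c_6 = -1*-3 + 0*-3 + 1*1 + -2*2 + 1*7 + -1*4 + -1*3 + 0*0 = 0
  c_7 = 4*-3 + -1*-3 + 0*1 + 2*2 + -2*7 + 2*4 + 4*3 + 4*0 = 1
  c_8 = 0*-3 + 0*-3 + -2*1 + 0*2 + 0*7 + -1*4 + 2*3 + 2*0 = 0
Writing each c_i in base p = 3:
  c_1 = 0
  c_2 = 1 = 1·3^0
  c_3 = 2 = 2·3^0
  c_4 = 1 = 1·3^0
  c_5 = 0
  c_6 = 0
  c_7 = 1 = 1·3^0
  c_8 = 0
Factor λ_0 = (0, 1, 2, 1, 0, 0, 1, 0)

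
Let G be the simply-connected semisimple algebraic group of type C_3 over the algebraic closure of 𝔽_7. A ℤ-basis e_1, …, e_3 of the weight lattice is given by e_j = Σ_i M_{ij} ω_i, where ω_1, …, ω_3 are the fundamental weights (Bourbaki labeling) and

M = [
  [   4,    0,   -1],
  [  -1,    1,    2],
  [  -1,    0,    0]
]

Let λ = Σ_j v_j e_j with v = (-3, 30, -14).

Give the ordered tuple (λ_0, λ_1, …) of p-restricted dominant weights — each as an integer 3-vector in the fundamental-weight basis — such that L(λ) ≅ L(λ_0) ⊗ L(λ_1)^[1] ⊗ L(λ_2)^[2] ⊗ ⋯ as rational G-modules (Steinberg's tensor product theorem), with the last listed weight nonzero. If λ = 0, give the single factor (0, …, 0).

((2, 5, 3),)

ω-coordinates c = M·v, v = (-3, 30, -14):
  c_1 = 4*-3 + 0*30 + -1*-14 = 2
  c_2 = -1*-3 + 1*30 + 2*-14 = 5
  c_3 = -1*-3 + 0*30 + 0*-14 = 3
Writing each c_i in base p = 7:
  c_1 = 2 = 2·7^0
  c_2 = 5 = 5·7^0
  c_3 = 3 = 3·7^0
p-restricted factor λ_0 = (2, 5, 3)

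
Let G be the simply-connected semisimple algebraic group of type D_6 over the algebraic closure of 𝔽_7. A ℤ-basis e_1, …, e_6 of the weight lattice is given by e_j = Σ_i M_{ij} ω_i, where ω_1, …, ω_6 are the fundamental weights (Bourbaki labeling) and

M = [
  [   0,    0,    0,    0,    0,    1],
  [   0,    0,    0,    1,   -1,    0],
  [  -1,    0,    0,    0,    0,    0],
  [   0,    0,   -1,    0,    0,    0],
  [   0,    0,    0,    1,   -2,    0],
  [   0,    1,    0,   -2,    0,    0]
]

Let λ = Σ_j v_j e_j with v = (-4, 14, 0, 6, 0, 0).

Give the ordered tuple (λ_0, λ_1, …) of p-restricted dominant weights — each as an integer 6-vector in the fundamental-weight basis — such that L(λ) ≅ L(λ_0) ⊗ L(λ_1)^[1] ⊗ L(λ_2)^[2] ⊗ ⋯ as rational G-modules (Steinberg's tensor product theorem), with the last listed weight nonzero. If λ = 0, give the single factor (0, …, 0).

((0, 6, 4, 0, 6, 2),)

In the fundamental-weight basis, λ has coordinates c = M·v (v = (-4, 14, 0, 6, 0, 0)):
  c_1 = 0*-4 + 0*14 + 0*0 + 0*6 + 0*0 + 1*0 = 0
  c_2 = 0*-4 + 0*14 + 0*0 + 1*6 + -1*0 + 0*0 = 6
  c_3 = -1*-4 + 0*14 + 0*0 + 0*6 + 0*0 + 0*0 = 4
  c_4 = 0*-4 + 0*14 + -1*0 + 0*6 + 0*0 + 0*0 = 0
  c_5 = 0*-4 + 0*14 + 0*0 + 1*6 + -2*0 + 0*0 = 6
  c_6 = 0*-4 + 1*14 + 0*0 + -2*6 + 0*0 + 0*0 = 2
Writing each c_i in base p = 7:
  c_1 = 0
  c_2 = 6 = 6·7^0
  c_3 = 4 = 4·7^0
  c_4 = 0
  c_5 = 6 = 6·7^0
  c_6 = 2 = 2·7^0
p-restricted factor λ_0 = (0, 6, 4, 0, 6, 2)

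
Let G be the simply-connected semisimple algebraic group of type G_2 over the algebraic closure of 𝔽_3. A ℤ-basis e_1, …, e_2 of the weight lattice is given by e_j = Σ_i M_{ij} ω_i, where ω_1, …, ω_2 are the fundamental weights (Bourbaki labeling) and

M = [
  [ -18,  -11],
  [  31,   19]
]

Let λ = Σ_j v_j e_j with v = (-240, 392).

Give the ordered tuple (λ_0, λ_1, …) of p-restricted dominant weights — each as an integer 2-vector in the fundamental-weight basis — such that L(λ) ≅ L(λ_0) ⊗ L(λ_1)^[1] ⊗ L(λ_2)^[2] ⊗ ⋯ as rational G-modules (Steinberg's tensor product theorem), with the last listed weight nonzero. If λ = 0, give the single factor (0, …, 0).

Compute c_i = Σ_j M_{ij} v_j with v = (-240, 392):
  c_1 = (-18)·(-240) + (-11)·(392) = 8
  c_2 = (31)·(-240) + (19)·(392) = 8
Base-3 expansion of each c_i:
  c_1 = 8 = 2·3^0 + 2·3^1
  c_2 = 8 = 2·3^0 + 2·3^1
p-restricted factor λ_0 = (2, 2)
p-restricted factor λ_1 = (2, 2)

((2, 2), (2, 2))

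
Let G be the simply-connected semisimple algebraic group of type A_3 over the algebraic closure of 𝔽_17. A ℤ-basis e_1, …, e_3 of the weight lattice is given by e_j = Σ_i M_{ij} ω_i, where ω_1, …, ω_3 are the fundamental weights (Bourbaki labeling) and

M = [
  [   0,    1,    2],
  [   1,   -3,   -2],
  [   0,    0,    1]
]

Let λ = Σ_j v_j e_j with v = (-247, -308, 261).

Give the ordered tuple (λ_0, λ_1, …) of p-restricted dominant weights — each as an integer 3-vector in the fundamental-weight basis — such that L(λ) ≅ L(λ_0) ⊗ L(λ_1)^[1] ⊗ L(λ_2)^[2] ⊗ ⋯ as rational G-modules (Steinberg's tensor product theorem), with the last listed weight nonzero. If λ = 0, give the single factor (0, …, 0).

((10, 2, 6), (12, 9, 15))

ω-coordinates c = M·v, v = (-247, -308, 261):
  c_1 = (0)·(-247) + (1)·(-308) + 2·261 = 214
  c_2 = (1)·(-247) + (-3)·(-308) + (-2)·(261) = 155
  c_3 = (0)·(-247) + (0)·(-308) + 1·261 = 261
p = 17; digits c_i = Σ_j d_{ij}·17^j, 0 ≤ d_{ij} < 17:
  c_1 = 214 = 10·17^0 + 12·17^1
  c_2 = 155 = 2·17^0 + 9·17^1
  c_3 = 261 = 6·17^0 + 15·17^1
Factor λ_0 = (10, 2, 6)
Factor λ_1 = (12, 9, 15)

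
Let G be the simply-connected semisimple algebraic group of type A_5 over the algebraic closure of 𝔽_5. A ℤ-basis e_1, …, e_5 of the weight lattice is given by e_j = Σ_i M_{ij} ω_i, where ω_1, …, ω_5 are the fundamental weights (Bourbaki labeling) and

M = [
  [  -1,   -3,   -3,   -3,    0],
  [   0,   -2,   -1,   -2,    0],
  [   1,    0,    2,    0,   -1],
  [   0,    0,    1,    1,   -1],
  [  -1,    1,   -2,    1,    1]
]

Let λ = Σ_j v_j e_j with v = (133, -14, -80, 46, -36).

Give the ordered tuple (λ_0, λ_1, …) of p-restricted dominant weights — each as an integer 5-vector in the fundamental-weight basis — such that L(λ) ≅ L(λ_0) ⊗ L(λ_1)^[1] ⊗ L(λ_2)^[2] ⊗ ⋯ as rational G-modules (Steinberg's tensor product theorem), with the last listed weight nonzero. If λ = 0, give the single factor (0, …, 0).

Compute c_i = Σ_j M_{ij} v_j with v = (133, -14, -80, 46, -36):
  c_1 = (-1)·(133) + (-3)·(-14) + (-3)·(-80) + (-3)·(46) + (0)·(-36) = 11
  c_2 = 0·133 + (-2)·(-14) + (-1)·(-80) + (-2)·(46) + (0)·(-36) = 16
  c_3 = 1·133 + (0)·(-14) + (2)·(-80) + 0·46 + (-1)·(-36) = 9
  c_4 = 0·133 + (0)·(-14) + (1)·(-80) + 1·46 + (-1)·(-36) = 2
  c_5 = (-1)·(133) + (1)·(-14) + (-2)·(-80) + 1·46 + (1)·(-36) = 23
Base-5 expansion of each c_i:
  c_1 = 11 = 1·5^0 + 2·5^1
  c_2 = 16 = 1·5^0 + 3·5^1
  c_3 = 9 = 4·5^0 + 1·5^1
  c_4 = 2 = 2·5^0
  c_5 = 23 = 3·5^0 + 4·5^1
λ_0 = (1, 1, 4, 2, 3)
λ_1 = (2, 3, 1, 0, 4)

((1, 1, 4, 2, 3), (2, 3, 1, 0, 4))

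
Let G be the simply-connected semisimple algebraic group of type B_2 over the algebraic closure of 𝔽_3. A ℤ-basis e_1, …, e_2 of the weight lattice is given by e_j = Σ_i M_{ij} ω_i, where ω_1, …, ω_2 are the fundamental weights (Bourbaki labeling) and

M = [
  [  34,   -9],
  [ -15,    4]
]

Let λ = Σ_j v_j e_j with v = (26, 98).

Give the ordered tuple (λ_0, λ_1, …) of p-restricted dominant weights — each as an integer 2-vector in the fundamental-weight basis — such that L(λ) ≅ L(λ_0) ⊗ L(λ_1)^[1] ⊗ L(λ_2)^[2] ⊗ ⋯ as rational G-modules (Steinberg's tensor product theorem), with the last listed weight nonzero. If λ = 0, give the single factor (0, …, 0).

((2, 2),)

In the fundamental-weight basis, λ has coordinates c = M·v (v = (26, 98)):
  c_1 = 34·26 + (-9)·(98) = 2
  c_2 = (-15)·(26) + 4·98 = 2
Base-3 expansion of each c_i:
  c_1 = 2 = 2·3^0
  c_2 = 2 = 2·3^0
Factor λ_0 = (2, 2)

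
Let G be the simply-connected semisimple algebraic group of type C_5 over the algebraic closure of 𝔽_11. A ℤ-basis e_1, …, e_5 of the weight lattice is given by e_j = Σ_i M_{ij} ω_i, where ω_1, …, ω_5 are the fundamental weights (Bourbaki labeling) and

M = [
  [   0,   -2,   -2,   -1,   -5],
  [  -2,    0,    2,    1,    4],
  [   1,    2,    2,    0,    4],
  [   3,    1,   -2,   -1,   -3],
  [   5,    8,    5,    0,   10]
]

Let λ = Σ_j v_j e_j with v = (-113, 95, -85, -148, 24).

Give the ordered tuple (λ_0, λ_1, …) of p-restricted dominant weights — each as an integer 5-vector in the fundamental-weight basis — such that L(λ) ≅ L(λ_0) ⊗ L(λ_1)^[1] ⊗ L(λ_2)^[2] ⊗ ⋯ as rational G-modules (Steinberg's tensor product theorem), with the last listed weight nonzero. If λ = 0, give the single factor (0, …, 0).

ω-coordinates c = M·v, v = (-113, 95, -85, -148, 24):
  c_1 = (0)·(-113) + (-2)·(95) + (-2)·(-85) + (-1)·(-148) + (-5)·(24) = 8
  c_2 = (-2)·(-113) + 0·95 + (2)·(-85) + (1)·(-148) + 4·24 = 4
  c_3 = (1)·(-113) + 2·95 + (2)·(-85) + (0)·(-148) + 4·24 = 3
  c_4 = (3)·(-113) + 1·95 + (-2)·(-85) + (-1)·(-148) + (-3)·(24) = 2
  c_5 = (5)·(-113) + 8·95 + (5)·(-85) + (0)·(-148) + 10·24 = 10
p = 11; digits c_i = Σ_j d_{ij}·11^j, 0 ≤ d_{ij} < 11:
  c_1 = 8 = 8·11^0
  c_2 = 4 = 4·11^0
  c_3 = 3 = 3·11^0
  c_4 = 2 = 2·11^0
  c_5 = 10 = 10·11^0
Factor λ_0 = (8, 4, 3, 2, 10)

((8, 4, 3, 2, 10),)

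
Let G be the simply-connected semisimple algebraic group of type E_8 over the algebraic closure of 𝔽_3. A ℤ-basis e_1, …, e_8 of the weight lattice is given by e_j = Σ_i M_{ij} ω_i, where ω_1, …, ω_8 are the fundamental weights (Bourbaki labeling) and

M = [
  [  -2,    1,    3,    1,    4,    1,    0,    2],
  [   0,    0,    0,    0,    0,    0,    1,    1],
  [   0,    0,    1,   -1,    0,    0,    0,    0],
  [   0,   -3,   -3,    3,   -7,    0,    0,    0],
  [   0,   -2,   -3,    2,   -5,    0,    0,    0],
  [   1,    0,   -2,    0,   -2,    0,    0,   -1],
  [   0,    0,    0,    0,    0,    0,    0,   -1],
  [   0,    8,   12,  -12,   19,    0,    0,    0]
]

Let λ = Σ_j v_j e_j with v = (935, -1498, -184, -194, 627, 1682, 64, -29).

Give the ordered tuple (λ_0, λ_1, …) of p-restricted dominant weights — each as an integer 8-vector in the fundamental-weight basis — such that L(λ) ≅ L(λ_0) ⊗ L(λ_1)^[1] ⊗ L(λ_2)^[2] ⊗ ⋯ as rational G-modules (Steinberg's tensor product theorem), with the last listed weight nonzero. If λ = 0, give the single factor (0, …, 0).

Change of basis e → ω: c = M·v where v = (935, -1498, -184, -194, 627, 1682, 64, -29):
  c_1 = (-2)·(935) + (1)·(-1498) + (3)·(-184) + (1)·(-194) + (4)·(627) + (1)·(1682) + (0)·(64) + (2)·(-29) = 18
  c_2 = (0)·(935) + (0)·(-1498) + (0)·(-184) + (0)·(-194) + (0)·(627) + (0)·(1682) + (1)·(64) + (1)·(-29) = 35
  c_3 = (0)·(935) + (0)·(-1498) + (1)·(-184) + (-1)·(-194) + (0)·(627) + (0)·(1682) + (0)·(64) + (0)·(-29) = 10
  c_4 = (0)·(935) + (-3)·(-1498) + (-3)·(-184) + (3)·(-194) + (-7)·(627) + (0)·(1682) + (0)·(64) + (0)·(-29) = 75
  c_5 = (0)·(935) + (-2)·(-1498) + (-3)·(-184) + (2)·(-194) + (-5)·(627) + (0)·(1682) + (0)·(64) + (0)·(-29) = 25
  c_6 = (1)·(935) + (0)·(-1498) + (-2)·(-184) + (0)·(-194) + (-2)·(627) + (0)·(1682) + (0)·(64) + (-1)·(-29) = 78
  c_7 = (0)·(935) + (0)·(-1498) + (0)·(-184) + (0)·(-194) + (0)·(627) + (0)·(1682) + (0)·(64) + (-1)·(-29) = 29
  c_8 = (0)·(935) + (8)·(-1498) + (12)·(-184) + (-12)·(-194) + (19)·(627) + (0)·(1682) + (0)·(64) + (0)·(-29) = 49
Expand coordinatewise in base 3:
  c_1 = 18 = 0·3^0 + 0·3^1 + 2·3^2
  c_2 = 35 = 2·3^0 + 2·3^1 + 0·3^2 + 1·3^3
  c_3 = 10 = 1·3^0 + 0·3^1 + 1·3^2
  c_4 = 75 = 0·3^0 + 1·3^1 + 2·3^2 + 2·3^3
  c_5 = 25 = 1·3^0 + 2·3^1 + 2·3^2
  c_6 = 78 = 0·3^0 + 2·3^1 + 2·3^2 + 2·3^3
  c_7 = 29 = 2·3^0 + 0·3^1 + 0·3^2 + 1·3^3
  c_8 = 49 = 1·3^0 + 1·3^1 + 2·3^2 + 1·3^3
p-restricted factor λ_0 = (0, 2, 1, 0, 1, 0, 2, 1)
p-restricted factor λ_1 = (0, 2, 0, 1, 2, 2, 0, 1)
p-restricted factor λ_2 = (2, 0, 1, 2, 2, 2, 0, 2)
p-restricted factor λ_3 = (0, 1, 0, 2, 0, 2, 1, 1)

((0, 2, 1, 0, 1, 0, 2, 1), (0, 2, 0, 1, 2, 2, 0, 1), (2, 0, 1, 2, 2, 2, 0, 2), (0, 1, 0, 2, 0, 2, 1, 1))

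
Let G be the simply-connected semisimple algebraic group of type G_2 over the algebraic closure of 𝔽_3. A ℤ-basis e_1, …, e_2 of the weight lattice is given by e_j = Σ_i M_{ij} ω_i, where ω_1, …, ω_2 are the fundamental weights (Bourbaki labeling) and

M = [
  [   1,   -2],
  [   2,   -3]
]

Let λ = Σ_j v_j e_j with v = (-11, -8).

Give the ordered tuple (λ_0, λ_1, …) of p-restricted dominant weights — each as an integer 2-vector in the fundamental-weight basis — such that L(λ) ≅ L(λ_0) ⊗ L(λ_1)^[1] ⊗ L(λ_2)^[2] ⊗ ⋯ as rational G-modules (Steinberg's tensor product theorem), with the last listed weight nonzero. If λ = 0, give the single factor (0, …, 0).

((2, 2), (1, 0))

Change of basis e → ω: c = M·v where v = (-11, -8):
  c_1 = (1)·(-11) + (-2)·(-8) = 5
  c_2 = (2)·(-11) + (-3)·(-8) = 2
Base-3 expansion of each c_i:
  c_1 = 5 = 2·3^0 + 1·3^1
  c_2 = 2 = 2·3^0
λ_0 = (2, 2)
λ_1 = (1, 0)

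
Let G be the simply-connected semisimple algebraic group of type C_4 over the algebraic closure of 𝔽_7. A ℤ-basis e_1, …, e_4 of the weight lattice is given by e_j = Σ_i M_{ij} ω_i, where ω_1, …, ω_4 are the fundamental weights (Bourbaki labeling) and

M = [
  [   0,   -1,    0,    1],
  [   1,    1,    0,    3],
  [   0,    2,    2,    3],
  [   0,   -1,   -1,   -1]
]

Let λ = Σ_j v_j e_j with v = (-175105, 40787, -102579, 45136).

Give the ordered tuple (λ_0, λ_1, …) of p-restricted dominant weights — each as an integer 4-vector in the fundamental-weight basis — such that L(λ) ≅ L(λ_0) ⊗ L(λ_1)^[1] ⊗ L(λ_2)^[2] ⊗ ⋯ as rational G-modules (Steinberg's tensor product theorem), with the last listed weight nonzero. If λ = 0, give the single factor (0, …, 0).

((2, 5, 1, 3), (5, 1, 2, 6), (4, 1, 3, 3), (5, 3, 6, 6), (1, 0, 4, 6))

Change of basis e → ω: c = M·v where v = (-175105, 40787, -102579, 45136):
  c_1 = (0)·(-175105) + (-1)·(40787) + (0)·(-102579) + 1·45136 = 4349
  c_2 = (1)·(-175105) + 1·40787 + (0)·(-102579) + 3·45136 = 1090
  c_3 = (0)·(-175105) + 2·40787 + (2)·(-102579) + 3·45136 = 11824
  c_4 = (0)·(-175105) + (-1)·(40787) + (-1)·(-102579) + (-1)·(45136) = 16656
p = 7; digits c_i = Σ_j d_{ij}·7^j, 0 ≤ d_{ij} < 7:
  c_1 = 4349 = 2·7^0 + 5·7^1 + 4·7^2 + 5·7^3 + 1·7^4
  c_2 = 1090 = 5·7^0 + 1·7^1 + 1·7^2 + 3·7^3
  c_3 = 11824 = 1·7^0 + 2·7^1 + 3·7^2 + 6·7^3 + 4·7^4
  c_4 = 16656 = 3·7^0 + 6·7^1 + 3·7^2 + 6·7^3 + 6·7^4
λ_0 = (2, 5, 1, 3)
λ_1 = (5, 1, 2, 6)
λ_2 = (4, 1, 3, 3)
λ_3 = (5, 3, 6, 6)
λ_4 = (1, 0, 4, 6)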